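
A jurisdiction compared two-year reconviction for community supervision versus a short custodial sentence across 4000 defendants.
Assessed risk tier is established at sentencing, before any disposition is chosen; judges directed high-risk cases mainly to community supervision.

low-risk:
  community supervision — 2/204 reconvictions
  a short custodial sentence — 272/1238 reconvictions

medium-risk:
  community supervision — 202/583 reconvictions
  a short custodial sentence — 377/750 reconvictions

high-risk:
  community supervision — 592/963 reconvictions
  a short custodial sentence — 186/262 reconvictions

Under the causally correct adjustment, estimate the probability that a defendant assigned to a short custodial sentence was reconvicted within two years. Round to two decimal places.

0.46

Assessed risk tier is set before the disposition has any effect — it is not caused by the disposition — and it independently drives the outcome. That makes it a confounder, so the causal comparison is within assessed risk tier levels.
Standardising a short custodial sentence to the population assessed risk tier mix: 0.360·272/1238 + 0.333·377/750 + 0.306·186/262 = 0.464.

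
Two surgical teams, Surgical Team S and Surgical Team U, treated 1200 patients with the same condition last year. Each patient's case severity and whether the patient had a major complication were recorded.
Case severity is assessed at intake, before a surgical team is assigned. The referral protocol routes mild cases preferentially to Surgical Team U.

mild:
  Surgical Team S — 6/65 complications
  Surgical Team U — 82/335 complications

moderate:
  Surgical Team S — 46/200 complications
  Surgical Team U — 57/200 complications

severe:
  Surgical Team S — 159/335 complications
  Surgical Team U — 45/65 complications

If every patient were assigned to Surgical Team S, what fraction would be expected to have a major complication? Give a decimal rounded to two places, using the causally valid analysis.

Case severity satisfies the back-door criterion: it is not a descendant of the surgical team, and it blocks the spurious path from surgical team to outcome. Adjusting for it (i.e., using the within-case severity rates) gives the causal effect.
Standardising Surgical Team S to the population case severity mix: 0.333·6/65 + 0.333·46/200 + 0.333·159/335 = 0.266.

0.27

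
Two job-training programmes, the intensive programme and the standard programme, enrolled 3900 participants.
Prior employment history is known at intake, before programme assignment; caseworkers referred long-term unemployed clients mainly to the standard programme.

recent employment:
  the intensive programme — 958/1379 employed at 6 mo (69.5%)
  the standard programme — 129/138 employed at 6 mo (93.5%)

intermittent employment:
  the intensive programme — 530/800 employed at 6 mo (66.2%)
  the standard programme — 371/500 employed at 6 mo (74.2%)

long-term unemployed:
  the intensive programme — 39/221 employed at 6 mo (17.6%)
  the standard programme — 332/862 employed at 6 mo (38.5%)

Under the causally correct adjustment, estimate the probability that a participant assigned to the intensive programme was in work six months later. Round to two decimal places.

0.54

Within every prior employment history level the standard programme has the higher rate, yet pooled the intensive programme does — Simpson's reversal.
Prior employment history is set before the programme has any effect — it is not caused by the programme — and it independently drives the outcome. That makes it a confounder, so the causal comparison is within prior employment history levels.
Standardising the intensive programme to the population prior employment history mix: 0.389·958/1379 + 0.333·530/800 + 0.278·39/221 = 0.540.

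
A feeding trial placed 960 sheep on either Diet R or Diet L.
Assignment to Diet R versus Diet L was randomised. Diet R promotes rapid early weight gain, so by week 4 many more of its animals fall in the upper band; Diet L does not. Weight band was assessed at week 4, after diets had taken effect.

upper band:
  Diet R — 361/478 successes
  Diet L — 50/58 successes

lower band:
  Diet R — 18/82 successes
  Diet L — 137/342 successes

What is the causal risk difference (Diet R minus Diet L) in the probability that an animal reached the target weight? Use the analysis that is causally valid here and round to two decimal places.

+0.21

Week-4 weight band is downstream of the diet. One should not condition on a consequence of treatment, so the overall rates are the right comparison.
The causal difference is the pooled difference: 0.677 − 0.468 = +0.209.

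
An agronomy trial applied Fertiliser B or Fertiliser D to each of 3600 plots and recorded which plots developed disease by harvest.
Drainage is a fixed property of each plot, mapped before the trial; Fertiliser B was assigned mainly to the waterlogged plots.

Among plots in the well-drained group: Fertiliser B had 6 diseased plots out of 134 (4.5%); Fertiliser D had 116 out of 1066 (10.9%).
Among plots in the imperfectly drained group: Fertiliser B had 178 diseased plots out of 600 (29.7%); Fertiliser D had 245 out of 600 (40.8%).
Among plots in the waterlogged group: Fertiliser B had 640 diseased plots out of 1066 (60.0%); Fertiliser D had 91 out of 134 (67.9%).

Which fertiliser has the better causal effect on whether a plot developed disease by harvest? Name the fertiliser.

The stratified and pooled comparisons disagree (Fertiliser B wins within each field drainage; Fertiliser D wins overall), so the answer turns on the causal role of field drainage.
Field drainage differs across fertilisers for reasons unrelated to any effect of the fertiliser itself, and it separately predicts the outcome — a classic confounder. We must compare within field drainage levels.
Within each level — well-drained: 4.5% vs 10.9%; imperfectly drained: 29.7% vs 40.8%; waterlogged: 60.0% vs 67.9% — Fertiliser B is lower every time.

Fertiliser B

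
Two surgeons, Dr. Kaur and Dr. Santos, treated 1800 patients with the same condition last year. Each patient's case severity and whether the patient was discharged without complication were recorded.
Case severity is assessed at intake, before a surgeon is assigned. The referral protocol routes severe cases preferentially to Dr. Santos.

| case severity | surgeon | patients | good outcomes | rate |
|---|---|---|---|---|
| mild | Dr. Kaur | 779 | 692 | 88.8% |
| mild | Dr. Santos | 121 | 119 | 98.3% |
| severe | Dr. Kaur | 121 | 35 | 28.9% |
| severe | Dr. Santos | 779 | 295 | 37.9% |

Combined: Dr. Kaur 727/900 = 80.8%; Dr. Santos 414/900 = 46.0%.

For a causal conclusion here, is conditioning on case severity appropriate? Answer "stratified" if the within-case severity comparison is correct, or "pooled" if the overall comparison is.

Here case severity is a common cause — it drives both which surgeon a case falls under and the outcome. The crude comparison mixes populations; the stratum-specific rates are the causally relevant ones.
Within each level — mild: 88.8% vs 98.3%; severe: 28.9% vs 37.9% — Dr. Santos is higher every time.

stratified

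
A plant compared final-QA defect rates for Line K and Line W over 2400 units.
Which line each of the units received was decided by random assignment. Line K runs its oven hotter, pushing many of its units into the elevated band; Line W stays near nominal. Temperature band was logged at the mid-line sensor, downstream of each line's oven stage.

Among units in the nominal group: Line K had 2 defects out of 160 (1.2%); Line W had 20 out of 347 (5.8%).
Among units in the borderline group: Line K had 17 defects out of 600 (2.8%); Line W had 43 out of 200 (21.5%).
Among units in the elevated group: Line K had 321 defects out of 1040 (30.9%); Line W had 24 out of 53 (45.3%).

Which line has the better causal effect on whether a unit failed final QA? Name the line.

Line W

In-process temperature band here is a post-treatment variable shaped by the line; conditioning on it would introduce bias rather than remove it. The overall comparison is the causal one.
Pooled: Line K 18.9% vs Line W 14.5%; Line W is lower overall.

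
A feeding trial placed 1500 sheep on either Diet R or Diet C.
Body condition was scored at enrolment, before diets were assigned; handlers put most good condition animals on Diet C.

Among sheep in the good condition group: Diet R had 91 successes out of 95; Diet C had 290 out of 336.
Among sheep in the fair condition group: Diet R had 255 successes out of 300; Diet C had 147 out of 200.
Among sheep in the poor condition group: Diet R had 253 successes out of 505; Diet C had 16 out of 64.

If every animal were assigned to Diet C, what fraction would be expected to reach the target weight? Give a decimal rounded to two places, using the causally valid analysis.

The stratified and pooled comparisons disagree (Diet R wins within each starting body condition; Diet C wins overall), so the answer turns on the causal role of starting body condition.
Starting body condition satisfies the back-door criterion: it is not a descendant of the diet, and it blocks the spurious path from diet to outcome. Adjusting for it (i.e., using the within-starting body condition rates) gives the causal effect.
Standardising Diet C to the population starting body condition mix: 0.287·290/336 + 0.333·147/200 + 0.379·16/64 = 0.588.

0.59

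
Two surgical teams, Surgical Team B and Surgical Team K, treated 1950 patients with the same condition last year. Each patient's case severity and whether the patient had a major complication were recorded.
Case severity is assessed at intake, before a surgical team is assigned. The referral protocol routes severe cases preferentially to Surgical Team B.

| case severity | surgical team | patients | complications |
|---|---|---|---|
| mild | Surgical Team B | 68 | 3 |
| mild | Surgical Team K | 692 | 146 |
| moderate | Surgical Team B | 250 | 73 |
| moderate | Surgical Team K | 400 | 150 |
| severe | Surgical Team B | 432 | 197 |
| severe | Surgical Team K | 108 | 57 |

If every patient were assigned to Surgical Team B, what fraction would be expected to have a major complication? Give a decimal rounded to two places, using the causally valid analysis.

0.24

Here case severity is a common cause — it drives both which surgical team a case falls under and the outcome. The crude comparison mixes populations; the stratum-specific rates are the causally relevant ones.
Standardising Surgical Team B to the population case severity mix: 0.390·3/68 + 0.333·73/250 + 0.277·197/432 = 0.241.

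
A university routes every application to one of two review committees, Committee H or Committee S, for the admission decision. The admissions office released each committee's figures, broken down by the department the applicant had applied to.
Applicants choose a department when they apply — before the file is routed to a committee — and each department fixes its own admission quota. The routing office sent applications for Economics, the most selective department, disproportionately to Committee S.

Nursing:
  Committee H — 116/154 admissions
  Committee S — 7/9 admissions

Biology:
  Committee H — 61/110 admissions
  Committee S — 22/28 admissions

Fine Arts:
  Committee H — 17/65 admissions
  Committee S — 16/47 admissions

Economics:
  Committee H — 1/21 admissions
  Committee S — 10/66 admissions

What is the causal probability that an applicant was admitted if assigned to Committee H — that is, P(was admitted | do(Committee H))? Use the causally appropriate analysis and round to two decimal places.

0.47

Department is set before the review committee has any effect — it is not caused by the review committee — and it independently drives the outcome. That makes it a confounder, so the causal comparison is within department levels.
Standardising Committee H to the population department mix: 0.326·116/154 + 0.276·61/110 + 0.224·17/65 + 0.174·1/21 = 0.465.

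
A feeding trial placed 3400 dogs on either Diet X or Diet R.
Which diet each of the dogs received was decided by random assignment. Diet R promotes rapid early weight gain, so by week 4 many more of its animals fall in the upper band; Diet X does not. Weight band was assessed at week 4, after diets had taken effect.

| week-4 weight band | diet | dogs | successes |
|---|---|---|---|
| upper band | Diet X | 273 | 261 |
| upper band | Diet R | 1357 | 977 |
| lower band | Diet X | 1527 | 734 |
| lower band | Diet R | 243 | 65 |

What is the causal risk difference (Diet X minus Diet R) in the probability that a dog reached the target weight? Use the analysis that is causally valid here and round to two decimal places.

-0.10

The distribution of week-4 weight band is itself part of what the diet does — it is an intermediate outcome. Holding it fixed would remove that part of the effect; the total effect is the pooled difference.
The causal difference is the pooled difference: 0.553 − 0.651 = -0.098.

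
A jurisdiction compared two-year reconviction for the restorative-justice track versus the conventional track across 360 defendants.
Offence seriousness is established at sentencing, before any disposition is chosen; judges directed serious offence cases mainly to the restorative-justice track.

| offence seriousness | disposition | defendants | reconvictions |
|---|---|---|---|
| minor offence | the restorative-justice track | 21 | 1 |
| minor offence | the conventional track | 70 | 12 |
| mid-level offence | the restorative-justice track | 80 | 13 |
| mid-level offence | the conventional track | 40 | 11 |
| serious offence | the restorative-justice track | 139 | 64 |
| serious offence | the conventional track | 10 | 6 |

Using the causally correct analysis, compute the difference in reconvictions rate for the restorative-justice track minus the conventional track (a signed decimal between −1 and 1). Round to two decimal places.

Within every offence seriousness level the restorative-justice track has the lower rate, yet pooled the conventional track does — Simpson's reversal.
Offence seriousness differs across dispositions for reasons unrelated to any effect of the disposition itself, and it separately predicts the outcome — a classic confounder. We must compare within offence seriousness levels.
Adjusting over the population distribution of offence seriousness: 0.253·(0.048−0.171) + 0.333·(0.163−0.275) + 0.414·(0.460−0.600) = -0.127.

-0.13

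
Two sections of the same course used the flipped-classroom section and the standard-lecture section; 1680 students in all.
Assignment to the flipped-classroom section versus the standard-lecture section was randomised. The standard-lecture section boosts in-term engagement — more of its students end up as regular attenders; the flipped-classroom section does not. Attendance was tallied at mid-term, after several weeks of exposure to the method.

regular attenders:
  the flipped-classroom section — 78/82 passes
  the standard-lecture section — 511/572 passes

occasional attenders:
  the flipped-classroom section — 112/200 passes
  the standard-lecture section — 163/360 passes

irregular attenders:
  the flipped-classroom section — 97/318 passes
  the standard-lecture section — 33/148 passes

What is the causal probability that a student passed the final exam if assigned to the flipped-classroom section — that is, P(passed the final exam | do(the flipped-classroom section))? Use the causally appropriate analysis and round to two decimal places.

Within every mid-term attendance level the flipped-classroom section has the higher rate, yet pooled the standard-lecture section does — Simpson's reversal.
The distribution of mid-term attendance is itself part of what the teaching method does — it is an intermediate outcome. Holding it fixed would remove that part of the effect; the total effect is the pooled difference.
So P(outcome | do(the flipped-classroom section)) is just the pooled rate for the flipped-classroom section: 287/600 = 0.478.

0.48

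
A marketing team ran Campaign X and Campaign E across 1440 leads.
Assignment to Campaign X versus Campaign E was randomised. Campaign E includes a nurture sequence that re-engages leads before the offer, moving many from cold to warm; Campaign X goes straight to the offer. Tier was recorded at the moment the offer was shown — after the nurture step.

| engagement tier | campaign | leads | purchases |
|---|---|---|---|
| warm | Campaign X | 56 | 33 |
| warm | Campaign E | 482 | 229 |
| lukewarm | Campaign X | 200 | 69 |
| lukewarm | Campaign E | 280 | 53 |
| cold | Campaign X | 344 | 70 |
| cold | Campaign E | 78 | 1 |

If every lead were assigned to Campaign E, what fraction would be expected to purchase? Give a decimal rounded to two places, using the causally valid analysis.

0.34

Engagement tier is recorded after the campaign and is itself shifted by it — it sits on the causal path from campaign to outcome. Conditioning on a mediator would strip out part of the effect we want; the pooled comparison gives the total causal effect.
So P(outcome | do(Campaign E)) is just the pooled rate for Campaign E: 283/840 = 0.337.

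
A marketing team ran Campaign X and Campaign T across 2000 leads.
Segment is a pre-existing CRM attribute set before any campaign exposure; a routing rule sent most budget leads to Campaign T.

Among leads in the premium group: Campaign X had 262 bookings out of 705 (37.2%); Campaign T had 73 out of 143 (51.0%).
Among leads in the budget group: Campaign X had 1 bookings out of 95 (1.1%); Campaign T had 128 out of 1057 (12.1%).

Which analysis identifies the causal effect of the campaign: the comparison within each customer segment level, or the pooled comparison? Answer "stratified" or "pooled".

The stratified and pooled comparisons disagree (Campaign T wins within each customer segment; Campaign X wins overall), so the answer turns on the causal role of customer segment.
Since customer segment is a pre-existing factor (not a product of the campaign) and it affects the outcome on its own, it is a confounder. The stratified rates, not the pooled rate, identify the causal effect.
Within each level — premium: 37.2% vs 51.0%; budget: 1.1% vs 12.1% — Campaign T is higher every time.

stratified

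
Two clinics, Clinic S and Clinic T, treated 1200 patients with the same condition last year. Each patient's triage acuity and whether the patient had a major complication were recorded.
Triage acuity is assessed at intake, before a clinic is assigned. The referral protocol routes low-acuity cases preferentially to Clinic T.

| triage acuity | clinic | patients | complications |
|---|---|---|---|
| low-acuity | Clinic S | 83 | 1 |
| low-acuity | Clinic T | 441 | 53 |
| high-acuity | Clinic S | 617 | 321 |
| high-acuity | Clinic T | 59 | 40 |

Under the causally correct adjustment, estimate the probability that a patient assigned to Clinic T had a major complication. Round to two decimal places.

Clinic S is lower inside every triage acuity stratum but Clinic T is lower in aggregate. Whether to stratify depends on how triage acuity relates to the clinic.
The imbalance in triage acuity arose from how patients were allocated, not from anything the clinic did; and triage acuity independently affects the outcome. The pooled gap is confounded — condition on triage acuity.
Standardising Clinic T to the population triage acuity mix: 0.437·53/441 + 0.563·40/59 = 0.434.

0.43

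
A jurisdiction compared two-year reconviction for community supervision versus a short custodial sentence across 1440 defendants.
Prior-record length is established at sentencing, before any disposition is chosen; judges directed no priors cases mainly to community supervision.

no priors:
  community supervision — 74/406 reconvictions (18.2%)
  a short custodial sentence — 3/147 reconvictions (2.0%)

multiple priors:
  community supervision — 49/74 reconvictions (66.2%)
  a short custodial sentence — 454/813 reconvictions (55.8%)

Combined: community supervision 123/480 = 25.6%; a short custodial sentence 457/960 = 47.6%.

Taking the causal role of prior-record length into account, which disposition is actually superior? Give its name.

Within every prior-record length level a short custodial sentence has the lower rate, yet pooled community supervision does — Simpson's reversal.
Prior-record length differs across dispositions for reasons unrelated to any effect of the disposition itself, and it separately predicts the outcome — a classic confounder. We must compare within prior-record length levels.
Within each level — no priors: 18.2% vs 2.0%; multiple priors: 66.2% vs 55.8% — a short custodial sentence is lower every time.

a short custodial sentence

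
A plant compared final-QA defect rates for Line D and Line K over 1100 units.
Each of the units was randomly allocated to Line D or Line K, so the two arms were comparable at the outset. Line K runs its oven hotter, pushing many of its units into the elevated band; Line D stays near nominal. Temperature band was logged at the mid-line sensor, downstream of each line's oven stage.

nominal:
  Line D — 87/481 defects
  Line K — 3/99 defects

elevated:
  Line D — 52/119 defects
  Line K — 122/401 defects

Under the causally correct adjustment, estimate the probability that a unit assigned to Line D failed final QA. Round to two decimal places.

The stratified and pooled comparisons disagree (Line K wins within each in-process temperature band; Line D wins overall), so the answer turns on the causal role of in-process temperature band.
Stratifying would compare lines among units the lines themselves sorted into in-process temperature band groups — a form of selection on an intermediate. The unconditioned pooled rates give the total causal effect.
So P(outcome | do(Line D)) is just the pooled rate for Line D: 139/600 = 0.232.

0.23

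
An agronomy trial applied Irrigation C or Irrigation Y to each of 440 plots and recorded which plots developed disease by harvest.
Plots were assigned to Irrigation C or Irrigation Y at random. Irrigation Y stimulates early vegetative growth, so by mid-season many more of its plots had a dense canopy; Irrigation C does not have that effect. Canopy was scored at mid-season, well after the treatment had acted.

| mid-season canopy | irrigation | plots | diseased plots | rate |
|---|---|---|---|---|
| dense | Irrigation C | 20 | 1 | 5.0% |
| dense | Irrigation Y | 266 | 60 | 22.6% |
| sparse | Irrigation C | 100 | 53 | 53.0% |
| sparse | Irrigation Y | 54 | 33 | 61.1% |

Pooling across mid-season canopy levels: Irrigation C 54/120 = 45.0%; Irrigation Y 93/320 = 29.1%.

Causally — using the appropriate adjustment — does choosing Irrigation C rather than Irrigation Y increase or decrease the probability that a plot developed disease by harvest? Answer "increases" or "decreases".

increases

Because the irrigation influences mid-season canopy, mid-season canopy is a post-treatment mediator, not a confounder. Stratifying on it would bias the estimate; the causal effect is the crude pooled difference.
Pooled: Irrigation C 45.0% vs Irrigation Y 29.1%; Irrigation Y is lower overall.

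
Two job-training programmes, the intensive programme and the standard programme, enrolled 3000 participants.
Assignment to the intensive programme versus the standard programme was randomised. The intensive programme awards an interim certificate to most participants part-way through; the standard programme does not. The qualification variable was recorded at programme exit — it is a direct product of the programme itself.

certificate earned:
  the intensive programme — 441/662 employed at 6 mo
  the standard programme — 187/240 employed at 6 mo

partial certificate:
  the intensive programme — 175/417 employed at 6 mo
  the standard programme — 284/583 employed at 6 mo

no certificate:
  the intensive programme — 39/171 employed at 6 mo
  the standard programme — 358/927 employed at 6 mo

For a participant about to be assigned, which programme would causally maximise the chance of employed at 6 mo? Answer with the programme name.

Qualification attained during the programme is downstream of the programme. One should not condition on a consequence of treatment, so the overall rates are the right comparison.
Pooled: the intensive programme 52.4% vs the standard programme 47.4%; the intensive programme is higher overall.

the intensive programme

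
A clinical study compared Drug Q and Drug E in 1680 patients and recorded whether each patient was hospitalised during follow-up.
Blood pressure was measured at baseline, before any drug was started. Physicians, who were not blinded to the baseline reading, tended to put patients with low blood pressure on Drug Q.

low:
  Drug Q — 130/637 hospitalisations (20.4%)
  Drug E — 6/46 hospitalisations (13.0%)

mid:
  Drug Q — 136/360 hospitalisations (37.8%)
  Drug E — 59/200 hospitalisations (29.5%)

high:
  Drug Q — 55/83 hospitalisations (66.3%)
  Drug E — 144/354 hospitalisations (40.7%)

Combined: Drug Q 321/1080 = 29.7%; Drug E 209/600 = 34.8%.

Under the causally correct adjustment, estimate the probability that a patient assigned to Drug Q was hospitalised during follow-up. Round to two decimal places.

0.38

The stratified and pooled comparisons disagree (Drug E wins within each blood pressure; Drug Q wins overall), so the answer turns on the causal role of blood pressure.
Nothing the drug does changes blood pressure; the imbalance is an allocation artefact. With blood pressure also predicting the outcome, the pooled figure is confounded, and the within-stratum comparison is the causal one.
Standardising Drug Q to the population blood pressure mix: 0.407·130/637 + 0.333·136/360 + 0.260·55/83 = 0.381.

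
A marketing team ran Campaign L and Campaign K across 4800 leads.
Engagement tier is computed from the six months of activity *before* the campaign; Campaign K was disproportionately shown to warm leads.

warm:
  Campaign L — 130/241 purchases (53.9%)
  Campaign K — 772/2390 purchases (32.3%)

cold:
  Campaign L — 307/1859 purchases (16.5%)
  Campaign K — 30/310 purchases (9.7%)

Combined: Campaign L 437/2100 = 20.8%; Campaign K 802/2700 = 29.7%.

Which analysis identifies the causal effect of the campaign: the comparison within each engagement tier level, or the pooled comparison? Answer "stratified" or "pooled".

stratified

The stratified and pooled comparisons disagree (Campaign L wins within each engagement tier; Campaign K wins overall), so the answer turns on the causal role of engagement tier.
Since engagement tier is a pre-existing factor (not a product of the campaign) and it affects the outcome on its own, it is a confounder. The stratified rates, not the pooled rate, identify the causal effect.
Within each level — warm: 53.9% vs 32.3%; cold: 16.5% vs 9.7% — Campaign L is higher every time.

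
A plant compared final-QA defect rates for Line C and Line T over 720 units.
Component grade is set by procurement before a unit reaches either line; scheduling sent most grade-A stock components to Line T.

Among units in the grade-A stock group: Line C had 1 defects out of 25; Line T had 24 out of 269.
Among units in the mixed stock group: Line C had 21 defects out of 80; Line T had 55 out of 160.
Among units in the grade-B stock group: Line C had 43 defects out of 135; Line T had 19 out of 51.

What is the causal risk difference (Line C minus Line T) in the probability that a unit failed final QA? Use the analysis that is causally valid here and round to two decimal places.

-0.06

Within every component grade level Line C has the lower rate, yet pooled Line T does — Simpson's reversal.
Since component grade is a pre-existing factor (not a product of the line) and it affects the outcome on its own, it is a confounder. The stratified rates, not the pooled rate, identify the causal effect.
Adjusting over the population distribution of component grade: 0.408·(0.040−0.089) + 0.333·(0.263−0.344) + 0.258·(0.319−0.373) = -0.061.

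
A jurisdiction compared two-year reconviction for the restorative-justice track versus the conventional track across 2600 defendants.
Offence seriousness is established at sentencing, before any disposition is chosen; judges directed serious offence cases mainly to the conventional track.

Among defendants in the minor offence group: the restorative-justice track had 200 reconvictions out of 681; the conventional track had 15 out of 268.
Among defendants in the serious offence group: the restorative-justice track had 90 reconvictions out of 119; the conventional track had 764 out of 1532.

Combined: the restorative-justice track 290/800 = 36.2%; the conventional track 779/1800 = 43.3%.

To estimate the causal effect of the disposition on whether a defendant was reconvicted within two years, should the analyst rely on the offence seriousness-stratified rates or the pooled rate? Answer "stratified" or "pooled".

The stratified and pooled comparisons disagree (the conventional track wins within each offence seriousness; the restorative-justice track wins overall), so the answer turns on the causal role of offence seriousness.
Nothing the disposition does changes offence seriousness; the imbalance is an allocation artefact. With offence seriousness also predicting the outcome, the pooled figure is confounded, and the within-stratum comparison is the causal one.
Within each level — minor offence: 29.4% vs 5.6%; serious offence: 75.6% vs 49.9% — the conventional track is lower every time.

stratified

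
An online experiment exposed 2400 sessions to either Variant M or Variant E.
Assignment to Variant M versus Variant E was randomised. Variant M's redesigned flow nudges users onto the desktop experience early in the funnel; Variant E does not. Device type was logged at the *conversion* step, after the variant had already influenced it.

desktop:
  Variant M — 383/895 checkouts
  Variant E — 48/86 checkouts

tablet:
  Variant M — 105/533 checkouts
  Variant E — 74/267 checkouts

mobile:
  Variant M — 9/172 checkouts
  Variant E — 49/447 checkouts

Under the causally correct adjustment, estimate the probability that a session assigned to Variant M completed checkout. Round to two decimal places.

0.31

The distribution of device type is itself part of what the variant does — it is an intermediate outcome. Holding it fixed would remove that part of the effect; the total effect is the pooled difference.
So P(outcome | do(Variant M)) is just the pooled rate for Variant M: 497/1600 = 0.311.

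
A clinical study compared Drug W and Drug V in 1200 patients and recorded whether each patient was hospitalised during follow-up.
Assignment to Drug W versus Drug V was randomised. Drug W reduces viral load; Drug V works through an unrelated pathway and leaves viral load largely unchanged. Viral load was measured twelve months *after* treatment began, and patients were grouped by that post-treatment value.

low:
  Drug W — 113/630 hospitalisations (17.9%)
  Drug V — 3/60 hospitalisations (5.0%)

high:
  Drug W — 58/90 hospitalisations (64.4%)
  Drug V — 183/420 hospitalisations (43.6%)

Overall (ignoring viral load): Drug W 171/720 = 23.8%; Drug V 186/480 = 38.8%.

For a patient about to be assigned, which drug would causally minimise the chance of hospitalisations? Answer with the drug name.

Drug W

Stratifying would compare drugs among patients the drugs themselves sorted into viral load groups — a form of selection on an intermediate. The unconditioned pooled rates give the total causal effect.
Pooled: Drug W 23.8% vs Drug V 38.8%; Drug W is lower overall.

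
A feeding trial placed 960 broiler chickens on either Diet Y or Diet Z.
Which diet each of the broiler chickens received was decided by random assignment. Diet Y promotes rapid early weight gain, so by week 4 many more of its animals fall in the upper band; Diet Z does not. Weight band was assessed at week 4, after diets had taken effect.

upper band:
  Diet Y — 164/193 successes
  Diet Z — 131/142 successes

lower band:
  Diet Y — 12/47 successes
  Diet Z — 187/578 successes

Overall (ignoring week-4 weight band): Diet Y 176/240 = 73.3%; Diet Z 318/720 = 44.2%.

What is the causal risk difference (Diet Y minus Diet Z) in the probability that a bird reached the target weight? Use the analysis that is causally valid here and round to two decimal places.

+0.29

Diet Z is higher inside every week-4 weight band stratum but Diet Y is higher in aggregate. Whether to stratify depends on how week-4 weight band relates to the diet.
Stratifying would compare diets among broiler chickens the diets themselves sorted into week-4 weight band groups — a form of selection on an intermediate. The unconditioned pooled rates give the total causal effect.
The causal difference is the pooled difference: 0.733 − 0.442 = +0.292.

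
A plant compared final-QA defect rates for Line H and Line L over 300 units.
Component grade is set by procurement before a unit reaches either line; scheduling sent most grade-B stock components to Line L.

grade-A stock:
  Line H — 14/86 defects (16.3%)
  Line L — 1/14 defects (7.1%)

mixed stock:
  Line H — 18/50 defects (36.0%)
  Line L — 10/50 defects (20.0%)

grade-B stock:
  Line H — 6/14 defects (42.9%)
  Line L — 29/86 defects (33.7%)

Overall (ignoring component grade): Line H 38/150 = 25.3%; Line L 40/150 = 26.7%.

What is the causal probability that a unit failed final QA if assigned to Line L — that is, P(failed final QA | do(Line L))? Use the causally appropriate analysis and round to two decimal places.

Nothing the line does changes component grade; the imbalance is an allocation artefact. With component grade also predicting the outcome, the pooled figure is confounded, and the within-stratum comparison is the causal one.
Standardising Line L to the population component grade mix: 0.333·1/14 + 0.333·10/50 + 0.333·29/86 = 0.203.

0.20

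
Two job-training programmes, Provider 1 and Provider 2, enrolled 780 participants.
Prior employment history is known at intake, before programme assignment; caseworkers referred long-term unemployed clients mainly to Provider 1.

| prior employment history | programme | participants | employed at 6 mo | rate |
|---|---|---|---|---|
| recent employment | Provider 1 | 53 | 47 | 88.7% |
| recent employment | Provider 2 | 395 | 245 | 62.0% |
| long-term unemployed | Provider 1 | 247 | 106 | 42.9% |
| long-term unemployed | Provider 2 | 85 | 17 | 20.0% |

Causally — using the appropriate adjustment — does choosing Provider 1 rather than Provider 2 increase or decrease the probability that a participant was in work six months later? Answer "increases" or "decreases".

increases

The imbalance in prior employment history arose from how participants were allocated, not from anything the programme did; and prior employment history independently affects the outcome. The pooled gap is confounded — condition on prior employment history.
Within each level — recent employment: 88.7% vs 62.0%; long-term unemployed: 42.9% vs 20.0% — Provider 1 is higher every time.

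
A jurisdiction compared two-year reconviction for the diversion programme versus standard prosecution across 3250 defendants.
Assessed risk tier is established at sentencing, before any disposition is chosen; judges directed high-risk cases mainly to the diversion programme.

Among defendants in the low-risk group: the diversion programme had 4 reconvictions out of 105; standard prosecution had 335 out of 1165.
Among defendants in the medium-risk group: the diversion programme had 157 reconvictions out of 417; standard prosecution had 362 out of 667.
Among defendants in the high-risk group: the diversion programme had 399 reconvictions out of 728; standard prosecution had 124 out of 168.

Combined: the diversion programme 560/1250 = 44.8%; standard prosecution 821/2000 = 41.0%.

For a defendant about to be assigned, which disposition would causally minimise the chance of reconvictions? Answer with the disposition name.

the diversion programme

Assessed risk tier differs across dispositions for reasons unrelated to any effect of the disposition itself, and it separately predicts the outcome — a classic confounder. We must compare within assessed risk tier levels.
Within each level — low-risk: 3.8% vs 28.8%; medium-risk: 37.6% vs 54.3%; high-risk: 54.8% vs 73.8% — the diversion programme is lower every time.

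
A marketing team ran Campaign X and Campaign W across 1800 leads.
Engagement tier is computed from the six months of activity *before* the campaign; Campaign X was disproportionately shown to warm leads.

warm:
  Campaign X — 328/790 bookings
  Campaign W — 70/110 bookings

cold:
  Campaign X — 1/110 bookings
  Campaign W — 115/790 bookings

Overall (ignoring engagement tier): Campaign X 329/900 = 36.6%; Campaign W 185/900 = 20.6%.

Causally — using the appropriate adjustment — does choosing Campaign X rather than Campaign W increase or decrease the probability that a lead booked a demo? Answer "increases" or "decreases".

The imbalance in engagement tier arose from how leads were allocated, not from anything the campaign did; and engagement tier independently affects the outcome. The pooled gap is confounded — condition on engagement tier.
Within each level — warm: 41.5% vs 63.6%; cold: 0.9% vs 14.6% — Campaign W is higher every time.

decreases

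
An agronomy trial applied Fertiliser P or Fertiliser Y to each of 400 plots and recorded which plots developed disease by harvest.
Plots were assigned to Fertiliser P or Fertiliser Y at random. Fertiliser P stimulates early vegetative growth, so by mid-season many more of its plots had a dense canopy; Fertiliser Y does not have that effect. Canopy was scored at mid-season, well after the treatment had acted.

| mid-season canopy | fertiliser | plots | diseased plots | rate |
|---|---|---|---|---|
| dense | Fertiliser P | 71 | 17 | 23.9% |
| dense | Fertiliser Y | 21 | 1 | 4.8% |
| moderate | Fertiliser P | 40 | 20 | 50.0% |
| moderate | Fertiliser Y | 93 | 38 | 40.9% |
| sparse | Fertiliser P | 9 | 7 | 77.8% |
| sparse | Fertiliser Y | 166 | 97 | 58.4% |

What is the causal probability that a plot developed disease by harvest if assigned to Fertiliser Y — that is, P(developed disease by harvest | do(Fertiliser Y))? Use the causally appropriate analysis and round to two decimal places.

The stratified and pooled comparisons disagree (Fertiliser Y wins within each mid-season canopy; Fertiliser P wins overall), so the answer turns on the causal role of mid-season canopy.
Stratifying would compare fertilisers among plots the fertilisers themselves sorted into mid-season canopy groups — a form of selection on an intermediate. The unconditioned pooled rates give the total causal effect.
So P(outcome | do(Fertiliser Y)) is just the pooled rate for Fertiliser Y: 136/280 = 0.486.

0.49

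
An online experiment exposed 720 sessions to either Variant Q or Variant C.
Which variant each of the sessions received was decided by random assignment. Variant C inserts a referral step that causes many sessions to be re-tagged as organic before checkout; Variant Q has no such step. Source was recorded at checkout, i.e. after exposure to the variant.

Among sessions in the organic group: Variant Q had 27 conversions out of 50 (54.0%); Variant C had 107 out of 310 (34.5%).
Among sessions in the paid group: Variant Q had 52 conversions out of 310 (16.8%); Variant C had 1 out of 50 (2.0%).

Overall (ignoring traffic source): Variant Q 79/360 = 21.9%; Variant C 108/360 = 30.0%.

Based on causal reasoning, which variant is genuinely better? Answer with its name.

Traffic source is recorded after the variant and is itself shifted by it — it sits on the causal path from variant to outcome. Conditioning on a mediator would strip out part of the effect we want; the pooled comparison gives the total causal effect.
Pooled: Variant Q 21.9% vs Variant C 30.0%; Variant C is higher overall.

Variant C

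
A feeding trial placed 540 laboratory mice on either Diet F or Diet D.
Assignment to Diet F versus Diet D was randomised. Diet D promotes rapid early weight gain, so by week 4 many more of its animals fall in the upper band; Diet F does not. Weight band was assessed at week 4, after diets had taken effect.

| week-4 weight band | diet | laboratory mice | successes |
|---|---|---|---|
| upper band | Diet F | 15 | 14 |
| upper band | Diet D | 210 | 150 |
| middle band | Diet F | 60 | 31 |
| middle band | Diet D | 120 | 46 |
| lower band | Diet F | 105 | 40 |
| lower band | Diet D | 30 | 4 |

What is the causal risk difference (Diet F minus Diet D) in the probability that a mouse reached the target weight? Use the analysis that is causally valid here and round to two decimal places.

-0.08

Week-4 weight band here is a post-treatment variable shaped by the diet; conditioning on it would introduce bias rather than remove it. The overall comparison is the causal one.
The causal difference is the pooled difference: 0.472 − 0.556 = -0.083.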